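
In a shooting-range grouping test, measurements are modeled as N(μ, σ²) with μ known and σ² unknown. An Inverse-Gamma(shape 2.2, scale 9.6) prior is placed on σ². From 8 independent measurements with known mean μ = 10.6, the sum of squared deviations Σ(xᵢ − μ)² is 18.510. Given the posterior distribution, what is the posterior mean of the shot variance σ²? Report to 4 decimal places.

With known mean μ and an Inverse-Gamma(α, β) prior on σ², the Normal likelihood is conjugate: posterior is Inv-Gamma(α + n/2, β + Σ(xᵢ−μ)²/2).
Posterior: Inv-Gamma(2.2 + 8/2, 9.6 + 18.510/2) = Inv-Gamma(6.20, 18.8550).
E[σ²|data] = β/(α−1) = 18.8550/5.20 = 3.6260.

3.6260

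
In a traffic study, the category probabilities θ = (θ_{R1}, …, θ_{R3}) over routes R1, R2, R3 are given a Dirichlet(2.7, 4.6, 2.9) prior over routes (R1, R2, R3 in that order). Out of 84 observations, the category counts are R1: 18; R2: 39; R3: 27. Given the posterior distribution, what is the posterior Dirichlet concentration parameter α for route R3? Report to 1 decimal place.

29.9

The Dirichlet prior is conjugate to the Multinomial likelihood: each posterior αⱼ = prior αⱼ + observed count nⱼ.
Posterior concentration: (20.7, 43.6, 29.9), total = 94.2.
α_{R3} = 2.9 + 27 = 29.9.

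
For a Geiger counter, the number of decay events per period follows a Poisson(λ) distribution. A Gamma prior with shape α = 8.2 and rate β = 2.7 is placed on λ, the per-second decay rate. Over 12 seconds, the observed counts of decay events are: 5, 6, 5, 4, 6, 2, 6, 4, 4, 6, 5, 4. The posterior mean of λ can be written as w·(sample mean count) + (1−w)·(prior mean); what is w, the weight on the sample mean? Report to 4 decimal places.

With a Gamma(shape α, rate β) prior, the Poisson likelihood is conjugate: the posterior is Gamma(α + ΣXᵢ, β + n).
Posterior mean = (α₀+S)/(β₀+n) = [n/(β₀+n)]·(S/n) + [β₀/(β₀+n)]·(α₀/β₀), so only n and β₀ enter the weight.
Weight on data w = n/(β₀+n) = 12/(2.7+12) = 12/14.7 = 0.8163.

0.8163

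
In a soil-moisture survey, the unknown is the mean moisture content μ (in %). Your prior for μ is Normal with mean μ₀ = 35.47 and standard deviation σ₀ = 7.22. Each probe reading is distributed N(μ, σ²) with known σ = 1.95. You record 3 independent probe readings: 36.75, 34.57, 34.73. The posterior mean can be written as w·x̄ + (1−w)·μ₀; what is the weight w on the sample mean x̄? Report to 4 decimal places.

0.9763

For Normal data with known variance σ², a Normal(μ₀, σ₀²) prior on μ is conjugate. Posterior precision = 1/σ₀² + n/σ²; posterior mean is the precision-weighted average of μ₀ and x̄.
σ₀² = 7.22² = 52.1284, σ² = 1.95² = 3.8025. Prior precision 1/σ₀² = 1/52.1284; data precision n/σ² = 3/3.8025.
w = (n/σ²)/(1/σ₀² + n/σ²) = n·σ₀²/(σ² + n·σ₀²) = 3·52.1284/(3.8025 + 3·52.1284) = 156.3852/160.1877 = 0.9763.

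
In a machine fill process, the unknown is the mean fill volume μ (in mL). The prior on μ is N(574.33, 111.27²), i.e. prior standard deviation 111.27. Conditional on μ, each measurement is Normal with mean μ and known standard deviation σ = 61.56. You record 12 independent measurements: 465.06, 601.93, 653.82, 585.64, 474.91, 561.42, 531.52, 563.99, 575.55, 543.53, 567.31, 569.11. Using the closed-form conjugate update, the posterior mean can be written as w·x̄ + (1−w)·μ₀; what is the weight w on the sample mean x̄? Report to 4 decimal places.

For Normal data with known variance σ², a Normal(μ₀, σ₀²) prior on μ is conjugate. Posterior precision = 1/σ₀² + n/σ²; posterior mean is the precision-weighted average of μ₀ and x̄.
σ₀² = 111.27² = 12381.0129, σ² = 61.56² = 3789.6336. Prior precision 1/σ₀² = 1/12381.0129; data precision n/σ² = 12/3789.6336.
w = (n/σ²)/(1/σ₀² + n/σ²) = n·σ₀²/(σ² + n·σ₀²) = 12·12381.0129/(3789.6336 + 12·12381.0129) = 148572.1548/152361.7884 = 0.9751.

0.9751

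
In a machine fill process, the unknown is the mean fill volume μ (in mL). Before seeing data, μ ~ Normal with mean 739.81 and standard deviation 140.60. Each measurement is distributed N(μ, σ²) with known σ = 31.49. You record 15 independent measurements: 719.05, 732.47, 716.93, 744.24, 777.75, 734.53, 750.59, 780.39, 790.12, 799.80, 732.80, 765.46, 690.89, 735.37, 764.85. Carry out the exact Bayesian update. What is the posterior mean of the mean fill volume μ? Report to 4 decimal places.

748.9853

For Normal data with known variance σ², a Normal(μ₀, σ₀²) prior on μ is conjugate. Posterior precision = 1/σ₀² + n/σ²; posterior mean is the precision-weighted average of μ₀ and x̄.
Σxᵢ = 719.05 + 732.47 + 716.93 + 744.24 + 777.75 + 734.53 + 750.59 + 780.39 + 790.12 + 799.80 + 732.80 + 765.46 + 690.89 + 735.37 + 764.85 = 11235.24, so n·x̄ = 11235.24.
σ₀² = 140.60² = 19768.36, σ² = 31.49² = 991.6201; σ² + n·σ₀² = 991.6201 + 15·19768.36 = 297517.0201.
Posterior mean = (μ₀/σ₀² + n·x̄/σ²)/(1/σ₀² + n/σ²) = (σ²·μ₀ + σ₀²·n·x̄)/(σ² + n·σ₀²) = (991.6201·739.81 + 19768.36·11235.24)/297517.0201 = 222835879.472581/297517.0201 = 748.9853.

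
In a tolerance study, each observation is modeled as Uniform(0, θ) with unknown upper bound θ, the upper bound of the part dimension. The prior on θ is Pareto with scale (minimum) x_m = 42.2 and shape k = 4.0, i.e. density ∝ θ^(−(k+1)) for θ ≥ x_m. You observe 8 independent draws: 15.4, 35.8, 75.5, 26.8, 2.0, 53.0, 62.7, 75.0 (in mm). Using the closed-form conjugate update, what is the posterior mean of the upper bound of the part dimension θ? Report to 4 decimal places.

A Pareto(scale x_m, shape k) prior on the upper bound θ of Uniform(0, θ) is conjugate: posterior is Pareto(max(x_m, max xᵢ), k + n).
Sample maximum = 75.5; prior scale x_m = 42.2 → posterior scale = max = 75.5.
Posterior shape = 4.0 + 8 = 12.0.
E[θ|data] = k·x_m/(k−1) = 12.0·75.5/11.0 = 82.3636.

82.3636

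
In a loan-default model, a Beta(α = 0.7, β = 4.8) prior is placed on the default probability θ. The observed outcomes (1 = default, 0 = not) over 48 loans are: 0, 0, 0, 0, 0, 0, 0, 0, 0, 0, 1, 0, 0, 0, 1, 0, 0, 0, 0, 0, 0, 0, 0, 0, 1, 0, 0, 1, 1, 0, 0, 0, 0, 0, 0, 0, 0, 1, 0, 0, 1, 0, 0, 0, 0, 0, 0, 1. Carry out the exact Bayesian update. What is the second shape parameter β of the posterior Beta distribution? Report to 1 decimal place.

44.8

The Beta prior is conjugate to a Binomial/Bernoulli likelihood; the update adds successes to α and failures to β.
Posterior: Beta(α+k, β+n−k) = Beta(0.7+8, 4.8+40) = Beta(8.7, 44.8).
Posterior β = 44.8.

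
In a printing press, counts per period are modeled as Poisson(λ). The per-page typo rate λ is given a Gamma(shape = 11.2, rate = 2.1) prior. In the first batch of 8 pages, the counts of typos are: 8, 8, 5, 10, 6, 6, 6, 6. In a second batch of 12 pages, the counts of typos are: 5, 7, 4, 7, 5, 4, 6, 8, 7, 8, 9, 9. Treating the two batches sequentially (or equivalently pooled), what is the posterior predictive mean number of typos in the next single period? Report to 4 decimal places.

With a Gamma(shape α, rate β) prior, the Poisson likelihood is conjugate: the posterior is Gamma(α + ΣXᵢ, β + n).
Batch 1: sum of counts S = 55 over n = 8 pages.
After batch 1: Gamma(α+S, β+n) = Gamma(11.2+55, 2.1+8) = Gamma(66.2, 10.1).
Batch 2: sum of counts S = 79 over n = 12 pages.
After batch 2: Gamma(α+S, β+n) = Gamma(66.2+79, 10.1+12) = Gamma(145.2, 22.1).
The predictive distribution for one future period is NegBinom with mean α/β = 6.5701.

6.5701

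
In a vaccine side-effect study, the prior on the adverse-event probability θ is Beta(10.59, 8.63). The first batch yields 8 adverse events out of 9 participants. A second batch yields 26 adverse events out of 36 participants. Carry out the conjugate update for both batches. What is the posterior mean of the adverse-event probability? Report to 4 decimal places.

0.6943

The Beta prior is conjugate to a Binomial/Bernoulli likelihood; the update adds successes to α and failures to β.
After batch 1: Beta(10.59+8, 8.63+1) = Beta(18.59, 9.63).
After batch 2: Beta(18.59+26, 9.63+10) = Beta(44.59, 19.63).
Posterior mean = α/(α+β) = 44.59/64.22 = 0.6943.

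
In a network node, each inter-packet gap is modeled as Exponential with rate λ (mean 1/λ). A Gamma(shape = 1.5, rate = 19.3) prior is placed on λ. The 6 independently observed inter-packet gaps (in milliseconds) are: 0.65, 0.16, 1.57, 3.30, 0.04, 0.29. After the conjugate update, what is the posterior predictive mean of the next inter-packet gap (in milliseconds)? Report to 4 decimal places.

3.8938

With a Gamma(shape α, rate β) prior on the exponential rate λ, the posterior after n observations with total T = Σxᵢ is Gamma(α+n, β+T).
Sum of observations T = 6.01 milliseconds; n = 6.
Posterior: Gamma(1.5+6, 19.3+6.01) = Gamma(7.5, 25.31).
The predictive distribution for the next observation is Lomax; its mean is β/(α−1) = 25.31/6.5 = 3.8938.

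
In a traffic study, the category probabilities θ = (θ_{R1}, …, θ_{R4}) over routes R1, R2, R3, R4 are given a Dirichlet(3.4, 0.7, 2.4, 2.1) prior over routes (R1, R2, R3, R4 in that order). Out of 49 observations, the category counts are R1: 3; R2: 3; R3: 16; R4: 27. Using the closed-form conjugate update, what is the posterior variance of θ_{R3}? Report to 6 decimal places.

The Dirichlet prior is conjugate to the Multinomial likelihood: each posterior αⱼ = prior αⱼ + observed count nⱼ.
Posterior concentration: (6.4, 3.7, 18.4, 29.1), total = 57.6.
Var[θ_j] = α_j(Σα−α_j)/((Σα)²(Σα+1)) = 18.4·39.2/(57.6²·58.6) = 0.003710.

0.003710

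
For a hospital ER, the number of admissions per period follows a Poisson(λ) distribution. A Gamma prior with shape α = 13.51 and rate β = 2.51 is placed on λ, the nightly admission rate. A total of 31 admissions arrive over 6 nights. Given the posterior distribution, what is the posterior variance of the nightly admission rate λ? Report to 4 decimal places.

With a Gamma(shape α, rate β) prior, the Poisson likelihood is conjugate: the posterior is Gamma(α + ΣXᵢ, β + n).
Posterior: Gamma(α+S, β+n) = Gamma(13.51+31, 2.51+6) = Gamma(44.51, 8.51).
Var = α/β² = 44.51/8.51² = 0.6146.

0.6146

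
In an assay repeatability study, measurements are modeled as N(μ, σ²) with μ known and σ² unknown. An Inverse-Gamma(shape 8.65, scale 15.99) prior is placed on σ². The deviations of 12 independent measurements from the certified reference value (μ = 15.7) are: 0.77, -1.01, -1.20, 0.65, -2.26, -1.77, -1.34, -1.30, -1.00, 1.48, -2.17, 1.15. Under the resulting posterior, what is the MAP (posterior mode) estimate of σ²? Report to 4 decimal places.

1.8020

With known mean μ and an Inverse-Gamma(α, β) prior on σ², the Normal likelihood is conjugate: posterior is Inv-Gamma(α + n/2, β + Σ(xᵢ−μ)²/2).
Σ(xᵢ−μ)² = (0.77)² + (-1.01)² + (-1.20)² + (0.65)² + (-2.26)² + (-1.77)² + (-1.34)² + (-1.30)² + (-1.00)² + (1.48)² + (-2.17)² + (1.15)² = 24.4234.
Posterior: Inv-Gamma(8.65 + 12/2, 15.99 + 24.4234/2) = Inv-Gamma(14.65, 28.20170).
Mode = β/(α+1) = 28.20170/15.65 = 1.8020.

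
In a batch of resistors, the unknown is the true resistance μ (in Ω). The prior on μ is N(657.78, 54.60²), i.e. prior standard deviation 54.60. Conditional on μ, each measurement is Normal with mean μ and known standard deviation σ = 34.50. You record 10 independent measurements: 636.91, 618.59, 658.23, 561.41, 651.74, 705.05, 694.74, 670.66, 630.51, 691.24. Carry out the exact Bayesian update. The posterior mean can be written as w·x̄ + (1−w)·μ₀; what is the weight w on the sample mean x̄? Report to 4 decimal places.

For Normal data with known variance σ², a Normal(μ₀, σ₀²) prior on μ is conjugate. Posterior precision = 1/σ₀² + n/σ²; posterior mean is the precision-weighted average of μ₀ and x̄.
σ₀² = 54.60² = 2981.16, σ² = 34.50² = 1190.25. Prior precision 1/σ₀² = 1/2981.16; data precision n/σ² = 10/1190.25.
w = (n/σ²)/(1/σ₀² + n/σ²) = n·σ₀²/(σ² + n·σ₀²) = 10·2981.16/(1190.25 + 10·2981.16) = 29811.6/31001.85 = 0.9616.

0.9616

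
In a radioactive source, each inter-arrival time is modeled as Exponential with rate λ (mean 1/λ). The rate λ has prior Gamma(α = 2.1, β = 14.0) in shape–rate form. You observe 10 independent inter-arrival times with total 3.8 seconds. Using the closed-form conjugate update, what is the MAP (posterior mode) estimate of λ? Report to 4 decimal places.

0.6236

With a Gamma(shape α, rate β) prior on the exponential rate λ, the posterior after n observations with total T = Σxᵢ is Gamma(α+n, β+T).
Posterior: Gamma(2.1+10, 14.0+3.8) = Gamma(12.1, 17.8).
Mode = (α−1)/β = 0.6236.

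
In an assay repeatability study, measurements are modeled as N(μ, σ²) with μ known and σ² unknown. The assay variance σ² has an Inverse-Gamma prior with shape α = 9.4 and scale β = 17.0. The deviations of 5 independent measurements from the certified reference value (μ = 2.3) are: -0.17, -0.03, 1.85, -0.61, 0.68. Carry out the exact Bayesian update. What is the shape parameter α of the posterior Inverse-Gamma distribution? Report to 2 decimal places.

With known mean μ and an Inverse-Gamma(α, β) prior on σ², the Normal likelihood is conjugate: posterior is Inv-Gamma(α + n/2, β + Σ(xᵢ−μ)²/2).
Σ(xᵢ−μ)² = (-0.17)² + (-0.03)² + (1.85)² + (-0.61)² + (0.68)² = 4.2868.
Posterior: Inv-Gamma(9.4 + 5/2, 17.0 + 4.2868/2) = Inv-Gamma(11.90, 19.14340).
Posterior α = 11.90.

11.90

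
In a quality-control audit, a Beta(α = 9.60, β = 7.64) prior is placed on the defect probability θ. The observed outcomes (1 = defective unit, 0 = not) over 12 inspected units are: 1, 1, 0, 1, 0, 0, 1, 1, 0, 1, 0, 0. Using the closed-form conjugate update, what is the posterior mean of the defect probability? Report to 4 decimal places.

The Beta prior is conjugate to a Binomial/Bernoulli likelihood; the update adds successes to α and failures to β.
Posterior: Beta(α+k, β+n−k) = Beta(9.60+6, 7.64+6) = Beta(15.60, 13.64).
Posterior mean = α/(α+β) = 15.60/29.24 = 0.5335.

0.5335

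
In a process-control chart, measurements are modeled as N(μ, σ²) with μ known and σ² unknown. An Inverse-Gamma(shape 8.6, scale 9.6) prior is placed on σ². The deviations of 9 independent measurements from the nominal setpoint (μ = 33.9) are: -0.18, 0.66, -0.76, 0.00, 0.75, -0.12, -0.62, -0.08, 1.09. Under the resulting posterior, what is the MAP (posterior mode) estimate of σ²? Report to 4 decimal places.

With known mean μ and an Inverse-Gamma(α, β) prior on σ², the Normal likelihood is conjugate: posterior is Inv-Gamma(α + n/2, β + Σ(xᵢ−μ)²/2).
Σ(xᵢ−μ)² = (-0.18)² + (0.66)² + (-0.76)² + (0.00)² + (0.75)² + (-0.12)² + (-0.62)² + (-0.08)² + (1.09)² = 3.2014.
Posterior: Inv-Gamma(8.6 + 9/2, 9.6 + 3.2014/2) = Inv-Gamma(13.10, 11.20070).
Mode = β/(α+1) = 11.20070/14.10 = 0.7944.

0.7944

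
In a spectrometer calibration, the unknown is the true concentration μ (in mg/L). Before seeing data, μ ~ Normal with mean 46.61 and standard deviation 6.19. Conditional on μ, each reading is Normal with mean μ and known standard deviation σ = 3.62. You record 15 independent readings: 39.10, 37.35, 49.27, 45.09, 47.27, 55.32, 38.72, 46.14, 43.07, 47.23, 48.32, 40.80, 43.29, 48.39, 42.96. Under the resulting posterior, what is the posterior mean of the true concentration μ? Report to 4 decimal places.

44.8612

For Normal data with known variance σ², a Normal(μ₀, σ₀²) prior on μ is conjugate. Posterior precision = 1/σ₀² + n/σ²; posterior mean is the precision-weighted average of μ₀ and x̄.
Σxᵢ = 39.10 + 37.35 + 49.27 + 45.09 + 47.27 + 55.32 + 38.72 + 46.14 + 43.07 + 47.23 + 48.32 + 40.80 + 43.29 + 48.39 + 42.96 = 672.32, so n·x̄ = 672.32.
σ₀² = 6.19² = 38.3161, σ² = 3.62² = 13.1044; σ² + n·σ₀² = 13.1044 + 15·38.3161 = 587.8459.
Posterior mean = (μ₀/σ₀² + n·x̄/σ²)/(1/σ₀² + n/σ²) = (σ²·μ₀ + σ₀²·n·x̄)/(σ² + n·σ₀²) = (13.1044·46.61 + 38.3161·672.32)/587.8459 = 26371.476436/587.8459 = 44.8612.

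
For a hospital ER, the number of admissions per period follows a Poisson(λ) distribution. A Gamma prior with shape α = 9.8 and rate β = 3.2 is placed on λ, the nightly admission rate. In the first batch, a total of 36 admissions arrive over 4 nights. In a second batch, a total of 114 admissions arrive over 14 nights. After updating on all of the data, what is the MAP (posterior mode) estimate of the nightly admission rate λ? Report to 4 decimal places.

With a Gamma(shape α, rate β) prior, the Poisson likelihood is conjugate: the posterior is Gamma(α + ΣXᵢ, β + n).
After batch 1: Gamma(α+S, β+n) = Gamma(9.8+36, 3.2+4) = Gamma(45.8, 7.2).
After batch 2: Gamma(α+S, β+n) = Gamma(45.8+114, 7.2+14) = Gamma(159.8, 21.2).
Mode of Gamma(α,β) for α≥1 is (α−1)/β = 158.8/21.2 = 7.4906.

7.4906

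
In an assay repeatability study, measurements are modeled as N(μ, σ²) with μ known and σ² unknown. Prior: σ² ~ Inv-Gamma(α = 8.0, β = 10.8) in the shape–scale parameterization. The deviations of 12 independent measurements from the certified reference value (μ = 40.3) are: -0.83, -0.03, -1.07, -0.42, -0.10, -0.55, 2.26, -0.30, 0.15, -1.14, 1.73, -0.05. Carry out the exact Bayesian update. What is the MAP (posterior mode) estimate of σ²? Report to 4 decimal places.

1.1146

With known mean μ and an Inverse-Gamma(α, β) prior on σ², the Normal likelihood is conjugate: posterior is Inv-Gamma(α + n/2, β + Σ(xᵢ−μ)²/2).
Σ(xᵢ−μ)² = (-0.83)² + (-0.03)² + (-1.07)² + (-0.42)² + (-0.10)² + (-0.55)² + (2.26)² + (-0.30)² + (0.15)² + (-1.14)² + (1.73)² + (-0.05)² = 11.8387.
Posterior: Inv-Gamma(8.0 + 12/2, 10.8 + 11.8387/2) = Inv-Gamma(14.00, 16.71935).
Mode = β/(α+1) = 16.71935/15.00 = 1.1146.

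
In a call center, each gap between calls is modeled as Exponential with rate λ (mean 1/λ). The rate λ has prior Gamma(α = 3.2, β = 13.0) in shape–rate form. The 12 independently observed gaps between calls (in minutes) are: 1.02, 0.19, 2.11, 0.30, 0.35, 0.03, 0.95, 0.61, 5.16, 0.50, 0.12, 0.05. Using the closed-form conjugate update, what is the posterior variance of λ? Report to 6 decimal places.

With a Gamma(shape α, rate β) prior on the exponential rate λ, the posterior after n observations with total T = Σxᵢ is Gamma(α+n, β+T).
Sum of observations T = 11.39 minutes; n = 12.
Posterior: Gamma(3.2+12, 13.0+11.39) = Gamma(15.2, 24.39).
Var = α/β² = 0.025552.

0.025552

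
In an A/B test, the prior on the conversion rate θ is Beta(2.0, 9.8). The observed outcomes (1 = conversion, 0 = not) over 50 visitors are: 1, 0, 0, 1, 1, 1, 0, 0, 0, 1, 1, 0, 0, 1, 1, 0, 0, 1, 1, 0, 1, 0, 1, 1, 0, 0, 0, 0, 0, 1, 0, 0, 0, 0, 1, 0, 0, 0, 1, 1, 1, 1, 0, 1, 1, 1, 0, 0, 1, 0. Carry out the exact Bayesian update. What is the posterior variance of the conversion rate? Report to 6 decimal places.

0.003836

The Beta prior is conjugate to a Binomial/Bernoulli likelihood; the update adds successes to α and failures to β.
Posterior: Beta(α+k, β+n−k) = Beta(2.0+23, 9.8+27) = Beta(25.0, 36.8).
Var = αβ/((α+β)²(α+β+1)) = 25.0·36.8/(61.8²·62.8) = 0.003836.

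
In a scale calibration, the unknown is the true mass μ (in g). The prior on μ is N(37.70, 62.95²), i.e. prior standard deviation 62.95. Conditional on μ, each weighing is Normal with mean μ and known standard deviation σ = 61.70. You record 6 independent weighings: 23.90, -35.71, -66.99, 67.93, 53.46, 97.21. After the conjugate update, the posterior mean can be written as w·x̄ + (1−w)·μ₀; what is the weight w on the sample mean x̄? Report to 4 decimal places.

0.8620

For Normal data with known variance σ², a Normal(μ₀, σ₀²) prior on μ is conjugate. Posterior precision = 1/σ₀² + n/σ²; posterior mean is the precision-weighted average of μ₀ and x̄.
σ₀² = 62.95² = 3962.7025, σ² = 61.70² = 3806.89. Prior precision 1/σ₀² = 1/3962.7025; data precision n/σ² = 6/3806.89.
w = (n/σ²)/(1/σ₀² + n/σ²) = n·σ₀²/(σ² + n·σ₀²) = 6·3962.7025/(3806.89 + 6·3962.7025) = 23776.215/27583.105 = 0.8620.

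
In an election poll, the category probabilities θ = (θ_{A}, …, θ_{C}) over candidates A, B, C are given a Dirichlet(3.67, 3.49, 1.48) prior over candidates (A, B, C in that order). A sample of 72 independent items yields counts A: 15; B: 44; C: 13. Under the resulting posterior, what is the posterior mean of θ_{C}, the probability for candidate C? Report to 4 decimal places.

The Dirichlet prior is conjugate to the Multinomial likelihood: each posterior αⱼ = prior αⱼ + observed count nⱼ.
Posterior concentration: (18.67, 47.49, 14.48), total = 80.64.
E[θ_{C}|data] = α_{C}/Σα = 14.48/80.64 = 0.1796.

0.1796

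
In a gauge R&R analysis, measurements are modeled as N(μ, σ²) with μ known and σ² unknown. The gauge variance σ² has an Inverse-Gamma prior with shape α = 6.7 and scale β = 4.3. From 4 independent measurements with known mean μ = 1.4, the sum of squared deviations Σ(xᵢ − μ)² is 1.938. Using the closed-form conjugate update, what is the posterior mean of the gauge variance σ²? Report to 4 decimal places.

With known mean μ and an Inverse-Gamma(α, β) prior on σ², the Normal likelihood is conjugate: posterior is Inv-Gamma(α + n/2, β + Σ(xᵢ−μ)²/2).
Posterior: Inv-Gamma(6.7 + 4/2, 4.3 + 1.938/2) = Inv-Gamma(8.70, 5.2690).
E[σ²|data] = β/(α−1) = 5.2690/7.70 = 0.6843.

0.6843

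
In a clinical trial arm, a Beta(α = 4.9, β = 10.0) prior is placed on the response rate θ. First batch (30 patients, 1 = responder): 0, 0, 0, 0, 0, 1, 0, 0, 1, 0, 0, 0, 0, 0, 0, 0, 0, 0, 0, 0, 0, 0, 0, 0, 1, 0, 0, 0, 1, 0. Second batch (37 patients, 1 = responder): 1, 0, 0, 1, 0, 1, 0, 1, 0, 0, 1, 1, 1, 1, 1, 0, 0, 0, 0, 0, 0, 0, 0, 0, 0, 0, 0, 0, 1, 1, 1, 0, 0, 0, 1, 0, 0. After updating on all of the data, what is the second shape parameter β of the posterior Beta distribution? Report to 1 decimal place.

The Beta prior is conjugate to a Binomial/Bernoulli likelihood; the update adds successes to α and failures to β.
After batch 1: Beta(4.9+4, 10.0+26) = Beta(8.9, 36.0).
After batch 2: Beta(8.9+13, 36.0+24) = Beta(21.9, 60.0).
Posterior β = 60.0.

60.0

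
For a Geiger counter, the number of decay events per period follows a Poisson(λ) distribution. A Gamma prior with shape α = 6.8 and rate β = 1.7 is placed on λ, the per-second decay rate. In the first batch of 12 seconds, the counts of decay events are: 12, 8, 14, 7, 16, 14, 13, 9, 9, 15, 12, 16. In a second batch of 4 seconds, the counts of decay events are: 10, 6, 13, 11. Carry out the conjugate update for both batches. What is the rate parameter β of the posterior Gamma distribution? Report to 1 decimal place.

With a Gamma(shape α, rate β) prior, the Poisson likelihood is conjugate: the posterior is Gamma(α + ΣXᵢ, β + n).
Batch 1: sum of counts S = 145 over n = 12 seconds.
After batch 1: Gamma(α+S, β+n) = Gamma(6.8+145, 1.7+12) = Gamma(151.8, 13.7).
Batch 2: sum of counts S = 40 over n = 4 seconds.
After batch 2: Gamma(α+S, β+n) = Gamma(151.8+40, 13.7+4) = Gamma(191.8, 17.7).
Posterior β = 17.7.

17.7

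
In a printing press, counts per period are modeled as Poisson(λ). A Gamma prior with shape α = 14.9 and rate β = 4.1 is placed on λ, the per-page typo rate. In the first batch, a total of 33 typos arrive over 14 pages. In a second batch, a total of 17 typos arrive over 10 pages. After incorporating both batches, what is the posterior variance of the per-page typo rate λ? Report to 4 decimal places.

With a Gamma(shape α, rate β) prior, the Poisson likelihood is conjugate: the posterior is Gamma(α + ΣXᵢ, β + n).
After batch 1: Gamma(α+S, β+n) = Gamma(14.9+33, 4.1+14) = Gamma(47.9, 18.1).
After batch 2: Gamma(α+S, β+n) = Gamma(47.9+17, 18.1+10) = Gamma(64.9, 28.1).
Var = α/β² = 64.9/28.1² = 0.0822.

0.0822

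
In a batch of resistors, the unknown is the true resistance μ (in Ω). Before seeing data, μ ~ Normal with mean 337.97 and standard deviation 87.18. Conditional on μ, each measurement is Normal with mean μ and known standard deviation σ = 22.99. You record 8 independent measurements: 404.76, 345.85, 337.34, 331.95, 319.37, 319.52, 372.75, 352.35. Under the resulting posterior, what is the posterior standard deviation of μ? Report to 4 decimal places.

For Normal data with known variance σ², a Normal(μ₀, σ₀²) prior on μ is conjugate. Posterior precision = 1/σ₀² + n/σ²; posterior mean is the precision-weighted average of μ₀ and x̄.
σ₀² = 87.18² = 7600.3524, σ² = 22.99² = 528.5401; σ² + n·σ₀² = 528.5401 + 8·7600.3524 = 61331.3593.
Posterior precision = 1/σ₀² + n/σ² = 1/7600.3524 + 8/528.5401 = (σ² + n·σ₀²)/(σ₀²σ²) = 61331.3593/(7600.3524·528.5401); posterior variance σₙ² = σ₀²σ²/(σ² + n·σ₀²) = 7600.3524·528.5401/61331.3593 = 65.498157.
Posterior SD = √σₙ² = √(7600.3524·528.5401/61331.3593) = 8.0931.

8.0931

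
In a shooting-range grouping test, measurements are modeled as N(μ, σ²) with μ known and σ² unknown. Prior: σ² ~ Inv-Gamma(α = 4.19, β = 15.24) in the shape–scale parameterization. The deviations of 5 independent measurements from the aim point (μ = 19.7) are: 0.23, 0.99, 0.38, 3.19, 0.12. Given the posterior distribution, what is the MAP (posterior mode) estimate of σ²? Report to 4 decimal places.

With known mean μ and an Inverse-Gamma(α, β) prior on σ², the Normal likelihood is conjugate: posterior is Inv-Gamma(α + n/2, β + Σ(xᵢ−μ)²/2).
Σ(xᵢ−μ)² = (0.23)² + (0.99)² + (0.38)² + (3.19)² + (0.12)² = 11.3679.
Posterior: Inv-Gamma(4.19 + 5/2, 15.24 + 11.3679/2) = Inv-Gamma(6.69, 20.92395).
Mode = β/(α+1) = 20.92395/7.69 = 2.7209.

2.7209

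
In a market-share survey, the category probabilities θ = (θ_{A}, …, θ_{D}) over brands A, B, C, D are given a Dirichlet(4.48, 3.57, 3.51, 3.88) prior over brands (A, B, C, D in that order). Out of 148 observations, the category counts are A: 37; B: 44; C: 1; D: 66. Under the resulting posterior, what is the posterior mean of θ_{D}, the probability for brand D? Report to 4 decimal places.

The Dirichlet prior is conjugate to the Multinomial likelihood: each posterior αⱼ = prior αⱼ + observed count nⱼ.
Posterior concentration: (41.48, 47.57, 4.51, 69.88), total = 163.44.
E[θ_{D}|data] = α_{D}/Σα = 69.88/163.44 = 0.4276.

0.4276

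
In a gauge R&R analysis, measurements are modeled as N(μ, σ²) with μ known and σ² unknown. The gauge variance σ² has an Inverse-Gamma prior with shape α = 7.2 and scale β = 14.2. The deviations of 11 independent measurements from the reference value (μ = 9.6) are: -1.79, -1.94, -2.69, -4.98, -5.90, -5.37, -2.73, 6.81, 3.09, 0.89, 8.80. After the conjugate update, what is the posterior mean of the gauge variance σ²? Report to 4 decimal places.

With known mean μ and an Inverse-Gamma(α, β) prior on σ², the Normal likelihood is conjugate: posterior is Inv-Gamma(α + n/2, β + Σ(xᵢ−μ)²/2).
Σ(xᵢ−μ)² = (-1.79)² + (-1.94)² + (-2.69)² + (-4.98)² + (-5.90)² + (-5.37)² + (-2.73)² + (6.81)² + (3.09)² + (0.89)² + (8.80)² = 244.2603.
Posterior: Inv-Gamma(7.2 + 11/2, 14.2 + 244.2603/2) = Inv-Gamma(12.70, 136.33015).
E[σ²|data] = β/(α−1) = 136.33015/11.70 = 11.6521.

11.6521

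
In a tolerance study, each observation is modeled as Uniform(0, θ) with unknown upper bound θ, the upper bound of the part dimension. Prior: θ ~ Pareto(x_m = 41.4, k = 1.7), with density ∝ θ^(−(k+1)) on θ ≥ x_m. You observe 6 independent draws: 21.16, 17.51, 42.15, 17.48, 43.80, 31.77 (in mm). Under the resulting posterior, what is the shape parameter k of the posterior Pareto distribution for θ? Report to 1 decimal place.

7.7

A Pareto(scale x_m, shape k) prior on the upper bound θ of Uniform(0, θ) is conjugate: posterior is Pareto(max(x_m, max xᵢ), k + n).
Sample maximum = 43.80; prior scale x_m = 41.4 → posterior scale = max = 43.80.
Posterior shape = 1.7 + 6 = 7.7.
Posterior shape k = 7.7.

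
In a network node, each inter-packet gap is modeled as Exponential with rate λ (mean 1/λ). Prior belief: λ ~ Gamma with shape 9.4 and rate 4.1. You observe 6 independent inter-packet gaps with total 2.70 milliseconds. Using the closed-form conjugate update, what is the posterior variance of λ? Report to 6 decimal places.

With a Gamma(shape α, rate β) prior on the exponential rate λ, the posterior after n observations with total T = Σxᵢ is Gamma(α+n, β+T).
Posterior: Gamma(9.4+6, 4.1+2.70) = Gamma(15.4, 6.80).
Var = α/β² = 0.333045.

0.333045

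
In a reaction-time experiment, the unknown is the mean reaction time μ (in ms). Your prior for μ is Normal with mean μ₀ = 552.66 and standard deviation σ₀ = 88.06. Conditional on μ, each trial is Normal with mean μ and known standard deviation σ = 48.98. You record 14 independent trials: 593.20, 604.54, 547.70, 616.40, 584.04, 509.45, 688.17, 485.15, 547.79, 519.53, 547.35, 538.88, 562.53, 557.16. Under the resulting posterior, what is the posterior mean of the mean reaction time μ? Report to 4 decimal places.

For Normal data with known variance σ², a Normal(μ₀, σ₀²) prior on μ is conjugate. Posterior precision = 1/σ₀² + n/σ²; posterior mean is the precision-weighted average of μ₀ and x̄.
Σxᵢ = 593.20 + 604.54 + 547.70 + 616.40 + 584.04 + 509.45 + 688.17 + 485.15 + 547.79 + 519.53 + 547.35 + 538.88 + 562.53 + 557.16 = 7901.89, so n·x̄ = 7901.89.
σ₀² = 88.06² = 7754.5636, σ² = 48.98² = 2399.0404; σ² + n·σ₀² = 2399.0404 + 14·7754.5636 = 110962.9308.
Posterior mean = (μ₀/σ₀² + n·x̄/σ²)/(1/σ₀² + n/σ²) = (σ²·μ₀ + σ₀²·n·x̄)/(σ² + n·σ₀²) = (2399.0404·552.66 + 7754.5636·7901.89)/110962.9308 = 62601562.232668/110962.9308 = 564.1664.

564.1664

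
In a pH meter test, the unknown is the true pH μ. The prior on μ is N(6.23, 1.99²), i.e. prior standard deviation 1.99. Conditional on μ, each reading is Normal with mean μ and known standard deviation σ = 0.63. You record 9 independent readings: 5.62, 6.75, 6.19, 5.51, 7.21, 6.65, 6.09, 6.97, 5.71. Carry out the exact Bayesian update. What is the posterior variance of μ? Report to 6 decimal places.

0.043614

For Normal data with known variance σ², a Normal(μ₀, σ₀²) prior on μ is conjugate. Posterior precision = 1/σ₀² + n/σ²; posterior mean is the precision-weighted average of μ₀ and x̄.
σ₀² = 1.99² = 3.9601, σ² = 0.63² = 0.3969; σ² + n·σ₀² = 0.3969 + 9·3.9601 = 36.0378.
Posterior precision = 1/σ₀² + n/σ² = 1/3.9601 + 9/0.3969 = (σ² + n·σ₀²)/(σ₀²σ²) = 36.0378/(3.9601·0.3969); posterior variance σₙ² = σ₀²σ²/(σ² + n·σ₀²) = 3.9601·0.3969/36.0378 = 0.043614.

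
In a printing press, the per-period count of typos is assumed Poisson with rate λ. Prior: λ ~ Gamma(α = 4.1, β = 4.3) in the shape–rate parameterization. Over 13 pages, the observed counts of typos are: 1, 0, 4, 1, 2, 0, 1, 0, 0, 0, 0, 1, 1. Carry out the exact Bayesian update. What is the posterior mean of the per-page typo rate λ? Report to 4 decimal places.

0.8728

With a Gamma(shape α, rate β) prior, the Poisson likelihood is conjugate: the posterior is Gamma(α + ΣXᵢ, β + n).
Sum of counts S = 11 over n = 13 pages.
Posterior: Gamma(α+S, β+n) = Gamma(4.1+11, 4.3+13) = Gamma(15.1, 17.3).
Posterior mean = α/β = 15.1/17.3 = 0.8728.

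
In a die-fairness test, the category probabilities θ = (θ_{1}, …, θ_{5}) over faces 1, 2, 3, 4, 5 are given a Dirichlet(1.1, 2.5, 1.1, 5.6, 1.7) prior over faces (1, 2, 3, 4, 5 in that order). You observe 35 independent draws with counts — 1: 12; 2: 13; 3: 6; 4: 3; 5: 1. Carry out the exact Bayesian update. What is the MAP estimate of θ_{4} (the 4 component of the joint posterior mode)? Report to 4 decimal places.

0.1810

The Dirichlet prior is conjugate to the Multinomial likelihood: each posterior αⱼ = prior αⱼ + observed count nⱼ.
Posterior concentration: (13.1, 15.5, 7.1, 8.6, 2.7), total = 47.0.
Joint mode component: (α_{4}−1)/(Σα−K) = 7.6/42.0 = 0.1810.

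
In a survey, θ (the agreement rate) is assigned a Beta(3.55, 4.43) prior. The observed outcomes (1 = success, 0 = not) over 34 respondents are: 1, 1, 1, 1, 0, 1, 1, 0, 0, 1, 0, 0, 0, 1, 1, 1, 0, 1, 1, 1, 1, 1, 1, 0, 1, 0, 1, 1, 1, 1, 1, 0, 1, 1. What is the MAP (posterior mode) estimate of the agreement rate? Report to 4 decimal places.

0.6641

The Beta prior is conjugate to a Binomial/Bernoulli likelihood; the update adds successes to α and failures to β.
Posterior: Beta(α+k, β+n−k) = Beta(3.55+24, 4.43+10) = Beta(27.55, 14.43).
Mode of Beta(a,b) for a,b>1 is (a−1)/(a+b−2) = 26.55/39.98 = 0.6641.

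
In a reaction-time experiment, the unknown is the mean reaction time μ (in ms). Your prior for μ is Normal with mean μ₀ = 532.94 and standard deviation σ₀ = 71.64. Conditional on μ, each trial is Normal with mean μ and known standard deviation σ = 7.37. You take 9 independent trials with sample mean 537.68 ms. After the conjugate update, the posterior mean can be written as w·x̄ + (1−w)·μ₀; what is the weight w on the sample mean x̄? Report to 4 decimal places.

0.9988

For Normal data with known variance σ², a Normal(μ₀, σ₀²) prior on μ is conjugate. Posterior precision = 1/σ₀² + n/σ²; posterior mean is the precision-weighted average of μ₀ and x̄.
σ₀² = 71.64² = 5132.2896, σ² = 7.37² = 54.3169. Prior precision 1/σ₀² = 1/5132.2896; data precision n/σ² = 9/54.3169.
w = (n/σ²)/(1/σ₀² + n/σ²) = n·σ₀²/(σ² + n·σ₀²) = 9·5132.2896/(54.3169 + 9·5132.2896) = 46190.6064/46244.9233 = 0.9988.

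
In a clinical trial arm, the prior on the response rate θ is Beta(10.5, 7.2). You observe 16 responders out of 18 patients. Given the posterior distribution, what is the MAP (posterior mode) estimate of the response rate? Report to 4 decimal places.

The Beta prior is conjugate to a Binomial/Bernoulli likelihood; the update adds successes to α and failures to β.
Posterior: Beta(α+k, β+n−k) = Beta(10.5+16, 7.2+2) = Beta(26.5, 9.2).
Mode of Beta(a,b) for a,b>1 is (a−1)/(a+b−2) = 25.5/33.7 = 0.7567.

0.7567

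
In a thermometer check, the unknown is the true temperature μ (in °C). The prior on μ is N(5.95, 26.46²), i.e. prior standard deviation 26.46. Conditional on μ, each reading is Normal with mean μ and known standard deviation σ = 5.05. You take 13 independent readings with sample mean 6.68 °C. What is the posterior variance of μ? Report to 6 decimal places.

1.956249

For Normal data with known variance σ², a Normal(μ₀, σ₀²) prior on μ is conjugate. Posterior precision = 1/σ₀² + n/σ²; posterior mean is the precision-weighted average of μ₀ and x̄.
σ₀² = 26.46² = 700.1316, σ² = 5.05² = 25.5025; σ² + n·σ₀² = 25.5025 + 13·700.1316 = 9127.2133.
Posterior precision = 1/σ₀² + n/σ² = 1/700.1316 + 13/25.5025 = (σ² + n·σ₀²)/(σ₀²σ²) = 9127.2133/(700.1316·25.5025); posterior variance σₙ² = σ₀²σ²/(σ² + n·σ₀²) = 700.1316·25.5025/9127.2133 = 1.956249.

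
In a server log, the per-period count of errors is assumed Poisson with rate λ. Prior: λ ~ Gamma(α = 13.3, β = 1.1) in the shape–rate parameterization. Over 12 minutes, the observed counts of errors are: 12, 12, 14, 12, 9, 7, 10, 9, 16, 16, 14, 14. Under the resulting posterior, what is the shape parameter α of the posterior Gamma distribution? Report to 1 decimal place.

With a Gamma(shape α, rate β) prior, the Poisson likelihood is conjugate: the posterior is Gamma(α + ΣXᵢ, β + n).
Sum of counts S = 145 over n = 12 minutes.
Posterior: Gamma(α+S, β+n) = Gamma(13.3+145, 1.1+12) = Gamma(158.3, 13.1).
Posterior α = 158.3.

158.3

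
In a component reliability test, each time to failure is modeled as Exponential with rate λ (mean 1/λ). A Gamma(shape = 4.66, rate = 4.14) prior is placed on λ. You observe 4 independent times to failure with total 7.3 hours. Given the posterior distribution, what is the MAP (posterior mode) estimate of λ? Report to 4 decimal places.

0.6696

With a Gamma(shape α, rate β) prior on the exponential rate λ, the posterior after n observations with total T = Σxᵢ is Gamma(α+n, β+T).
Posterior: Gamma(4.66+4, 4.14+7.3) = Gamma(8.66, 11.44).
Mode = (α−1)/β = 0.6696.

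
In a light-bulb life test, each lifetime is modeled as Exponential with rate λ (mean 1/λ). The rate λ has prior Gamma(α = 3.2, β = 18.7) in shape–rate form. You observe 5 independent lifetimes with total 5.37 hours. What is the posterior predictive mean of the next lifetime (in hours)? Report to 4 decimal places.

With a Gamma(shape α, rate β) prior on the exponential rate λ, the posterior after n observations with total T = Σxᵢ is Gamma(α+n, β+T).
Posterior: Gamma(3.2+5, 18.7+5.37) = Gamma(8.2, 24.07).
The predictive distribution for the next observation is Lomax; its mean is β/(α−1) = 24.07/7.2 = 3.3431.

3.3431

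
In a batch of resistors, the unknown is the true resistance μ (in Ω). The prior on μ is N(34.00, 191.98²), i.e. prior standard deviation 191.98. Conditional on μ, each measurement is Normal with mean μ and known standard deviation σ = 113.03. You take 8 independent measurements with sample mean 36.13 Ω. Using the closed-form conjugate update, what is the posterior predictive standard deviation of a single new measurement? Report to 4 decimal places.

For Normal data with known variance σ², a Normal(μ₀, σ₀²) prior on μ is conjugate. Posterior precision = 1/σ₀² + n/σ²; posterior mean is the precision-weighted average of μ₀ and x̄.
σ₀² = 191.98² = 36856.3204, σ² = 113.03² = 12775.7809; σ² + n·σ₀² = 12775.7809 + 8·36856.3204 = 307626.3441.
Posterior precision = 1/σ₀² + n/σ² = 1/36856.3204 + 8/12775.7809 = (σ² + n·σ₀²)/(σ₀²σ²) = 307626.3441/(36856.3204·12775.7809); posterior variance σₙ² = σ₀²σ²/(σ² + n·σ₀²) = 36856.3204·12775.7809/307626.3441 = 1530.650035.
Predictive variance for one new observation = σₙ² + σ² = 36856.3204·12775.7809/307626.3441 + 12775.7809 = σ²·(σ₀² + 307626.3441)/307626.3441 = 12775.7809·344482.6645/307626.3441 = 14306.430935; SD = √(12775.7809·344482.6645/307626.3441) = 119.6095.

119.6095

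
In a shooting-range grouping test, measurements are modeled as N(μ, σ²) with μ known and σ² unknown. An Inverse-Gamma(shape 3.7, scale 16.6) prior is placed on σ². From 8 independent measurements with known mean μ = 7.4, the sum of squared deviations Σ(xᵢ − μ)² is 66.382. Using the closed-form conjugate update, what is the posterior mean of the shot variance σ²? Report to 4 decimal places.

7.4315

With known mean μ and an Inverse-Gamma(α, β) prior on σ², the Normal likelihood is conjugate: posterior is Inv-Gamma(α + n/2, β + Σ(xᵢ−μ)²/2).
Posterior: Inv-Gamma(3.7 + 8/2, 16.6 + 66.382/2) = Inv-Gamma(7.70, 49.7910).
E[σ²|data] = β/(α−1) = 49.7910/6.70 = 7.4315.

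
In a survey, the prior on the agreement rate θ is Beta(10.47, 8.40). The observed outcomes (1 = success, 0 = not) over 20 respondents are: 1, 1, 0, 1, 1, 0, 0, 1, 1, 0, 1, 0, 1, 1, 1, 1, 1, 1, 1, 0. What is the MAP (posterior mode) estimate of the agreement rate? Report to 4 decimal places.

0.6366

The Beta prior is conjugate to a Binomial/Bernoulli likelihood; the update adds successes to α and failures to β.
Posterior: Beta(α+k, β+n−k) = Beta(10.47+14, 8.40+6) = Beta(24.47, 14.40).
Mode of Beta(a,b) for a,b>1 is (a−1)/(a+b−2) = 23.47/36.87 = 0.6366.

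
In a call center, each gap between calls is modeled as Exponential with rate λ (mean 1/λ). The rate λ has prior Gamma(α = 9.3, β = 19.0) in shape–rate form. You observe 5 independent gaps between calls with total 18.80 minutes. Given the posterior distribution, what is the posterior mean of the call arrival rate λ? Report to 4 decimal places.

0.3783

With a Gamma(shape α, rate β) prior on the exponential rate λ, the posterior after n observations with total T = Σxᵢ is Gamma(α+n, β+T).
Posterior: Gamma(9.3+5, 19.0+18.80) = Gamma(14.3, 37.80).
Posterior mean of λ = α/β = 14.3/37.80 = 0.3783.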